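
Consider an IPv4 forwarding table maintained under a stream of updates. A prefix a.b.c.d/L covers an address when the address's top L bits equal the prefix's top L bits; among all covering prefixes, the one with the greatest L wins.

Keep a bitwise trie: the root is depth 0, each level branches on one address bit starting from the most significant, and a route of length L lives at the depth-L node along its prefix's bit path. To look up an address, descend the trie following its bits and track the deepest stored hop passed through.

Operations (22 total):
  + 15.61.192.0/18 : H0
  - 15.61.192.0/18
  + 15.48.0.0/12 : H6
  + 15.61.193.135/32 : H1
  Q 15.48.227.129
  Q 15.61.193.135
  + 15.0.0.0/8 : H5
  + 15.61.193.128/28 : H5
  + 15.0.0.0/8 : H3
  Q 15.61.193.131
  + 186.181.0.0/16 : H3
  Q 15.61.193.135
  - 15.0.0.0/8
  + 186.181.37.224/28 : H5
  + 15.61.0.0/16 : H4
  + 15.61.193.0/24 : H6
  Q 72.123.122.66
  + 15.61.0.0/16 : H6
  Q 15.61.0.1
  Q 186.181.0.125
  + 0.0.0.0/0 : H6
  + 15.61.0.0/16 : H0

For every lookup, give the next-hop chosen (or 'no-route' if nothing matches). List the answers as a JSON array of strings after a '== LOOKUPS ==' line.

Apply in order:
  + 15.61.192.0/18 (H0) depth=18
  - 15.61.192.0/18 clear@18
  + 15.48.0.0/12 (H6) depth=12
  + 15.61.193.135/32 (H1) depth=32
  ? 15.48.227.129  path d0:-→d1:-→d2:-→d3:-→d4:-→d5:-→d6:-→d7:-→d8:-→d9:-→d10:-→d11:-→d12:H6  best=H6
  ? 15.61.193.135  path d0:-→d1:-→d2:-→d3:-→d4:-→d5:-→d6:-→d7:-→d8:-→d9:-→d10:-→d11:-→d12:H6→d13:-→d14:-→d15:-→d16:-→d17:-→d18:-→d19:-→d20:-→d21:-→d22:-→d23:-→d24:-→d25:-→d26:-→d27:-→d28:-→d29:-→d30:-→d31:-→d32:H1  best=H1
  + 15.0.0.0/8 (H5) depth=8
  + 15.61.193.128/28 (H5) depth=28
  + 15.0.0.0/8 (H3) depth=8
  ? 15.61.193.131  path d0:-→d1:-→d2:-→d3:-→d4:-→d5:-→d6:-→d7:-→d8:H3→d9:-→d10:-→d11:-→d12:H6→d13:-→d14:-→d15:-→d16:-→d17:-→d18:-→d19:-→d20:-→d21:-→d22:-→d23:-→d24:-→d25:-→d26:-→d27:-→d28:H5→d29:-  best=H5
  + 186.181.0.0/16 (H3) depth=16
  ? 15.61.193.135  path d0:-→d1:-→d2:-→d3:-→d4:-→d5:-→d6:-→d7:-→d8:H3→d9:-→d10:-→d11:-→d12:H6→d13:-→d14:-→d15:-→d16:-→d17:-→d18:-→d19:-→d20:-→d21:-→d22:-→d23:-→d24:-→d25:-→d26:-→d27:-→d28:H5→d29:-→d30:-→d31:-→d32:H1  best=H1
  - 15.0.0.0/8 clear@8
  + 186.181.37.224/28 (H5) depth=28
  + 15.61.0.0/16 (H4) depth=16
  + 15.61.193.0/24 (H6) depth=24
  ? 72.123.122.66  path d0:-→d1:-  best=no-route
  + 15.61.0.0/16 (H6) depth=16
  ? 15.61.0.1  path d0:-→d1:-→d2:-→d3:-→d4:-→d5:-→d6:-→d7:-→d8:-→d9:-→d10:-→d11:-→d12:H6→d13:-→d14:-→d15:-→d16:H6  best=H6
  ? 186.181.0.125  path d0:-→d1:-→d2:-→d3:-→d4:-→d5:-→d6:-→d7:-→d8:-→d9:-→d10:-→d11:-→d12:-→d13:-→d14:-→d15:-→d16:H3→d17:-→d18:-  best=H3
  + 0.0.0.0/0 (H6) depth=0
  + 15.61.0.0/16 (H0) depth=16

== LOOKUPS ==
["H6","H1","H5","H1","no-route","H6","H3"]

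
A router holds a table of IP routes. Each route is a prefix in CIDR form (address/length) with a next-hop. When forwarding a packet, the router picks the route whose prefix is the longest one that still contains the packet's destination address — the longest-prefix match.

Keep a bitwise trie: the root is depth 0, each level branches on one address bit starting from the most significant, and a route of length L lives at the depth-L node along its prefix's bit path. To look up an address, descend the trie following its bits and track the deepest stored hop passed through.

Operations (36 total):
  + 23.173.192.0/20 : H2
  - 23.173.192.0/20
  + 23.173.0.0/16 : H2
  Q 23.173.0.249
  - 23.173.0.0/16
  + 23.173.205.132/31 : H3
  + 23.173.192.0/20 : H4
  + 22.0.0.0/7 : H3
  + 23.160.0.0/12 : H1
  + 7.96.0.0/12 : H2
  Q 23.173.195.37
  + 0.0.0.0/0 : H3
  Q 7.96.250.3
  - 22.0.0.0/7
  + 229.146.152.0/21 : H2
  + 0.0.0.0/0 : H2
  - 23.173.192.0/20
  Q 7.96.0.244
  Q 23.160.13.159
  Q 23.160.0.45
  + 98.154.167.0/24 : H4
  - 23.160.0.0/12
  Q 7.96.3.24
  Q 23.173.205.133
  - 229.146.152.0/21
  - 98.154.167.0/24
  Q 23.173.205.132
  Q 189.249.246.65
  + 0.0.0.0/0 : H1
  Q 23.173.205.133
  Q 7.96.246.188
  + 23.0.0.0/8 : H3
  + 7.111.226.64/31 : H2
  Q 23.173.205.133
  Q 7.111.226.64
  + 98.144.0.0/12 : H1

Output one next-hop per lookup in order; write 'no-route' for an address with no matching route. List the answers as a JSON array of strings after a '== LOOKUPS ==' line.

Apply in order:
  + 23.173.192.0/20 (H2) depth=20
  del 23.173.192.0/20 (clear depth 20)
  + 23.173.0.0/16 (H2) depth=16
  ? 23.173.0.249  path d0:-→d1:-→d2:-→d3:-→d4:-→d5:-→d6:-→d7:-→d8:-→d9:-→d10:-→d11:-→d12:-→d13:-→d14:-→d15:-→d16:H2  best=H2
  del 23.173.0.0/16 (clear depth 16)
  + 23.173.205.132/31 (H3) depth=31
  + 23.173.192.0/20 (H4) depth=20
  + 22.0.0.0/7 (H3) depth=7
  + 23.160.0.0/12 (H1) depth=12
  + 7.96.0.0/12 (H2) depth=12
  ? 23.173.195.37  path d0:-→d1:-→d2:-→d3:-→d4:-→d5:-→d6:-→d7:H3→d8:-→d9:-→d10:-→d11:-→d12:H1→d13:-→d14:-→d15:-→d16:-→d17:-→d18:-→d19:-→d20:H4  best=H4
  + 0.0.0.0/0 (H3) depth=0
  ? 7.96.250.3  path d0:H3→d1:-→d2:-→d3:-→d4:-→d5:-→d6:-→d7:-→d8:-→d9:-→d10:-→d11:-→d12:H2  best=H2
  del 22.0.0.0/7 (clear depth 7)
  + 229.146.152.0/21 (H2) depth=21
  + 0.0.0.0/0 (H2) depth=0
  del 23.173.192.0/20 (clear depth 20)
  ? 7.96.0.244  path d0:H2→d1:-→d2:-→d3:-→d4:-→d5:-→d6:-→d7:-→d8:-→d9:-→d10:-→d11:-→d12:H2  best=H2
  ? 23.160.13.159  path d0:H2→d1:-→d2:-→d3:-→d4:-→d5:-→d6:-→d7:-→d8:-→d9:-→d10:-→d11:-→d12:H1  best=H1
  ? 23.160.0.45  path d0:H2→d1:-→d2:-→d3:-→d4:-→d5:-→d6:-→d7:-→d8:-→d9:-→d10:-→d11:-→d12:H1  best=H1
  + 98.154.167.0/24 (H4) depth=24
  del 23.160.0.0/12 (clear depth 12)
  ? 7.96.3.24  path d0:H2→d1:-→d2:-→d3:-→d4:-→d5:-→d6:-→d7:-→d8:-→d9:-→d10:-→d11:-→d12:H2  best=H2
  ? 23.173.205.133  path d0:H2→d1:-→d2:-→d3:-→d4:-→d5:-→d6:-→d7:-→d8:-→d9:-→d10:-→d11:-→d12:-→d13:-→d14:-→d15:-→d16:-→d17:-→d18:-→d19:-→d20:-→d21:-→d22:-→d23:-→d24:-→d25:-→d26:-→d27:-→d28:-→d29:-→d30:-→d31:H3  best=H3
  del 229.146.152.0/21 (clear depth 21)
  del 98.154.167.0/24 (clear depth 24)
  ? 23.173.205.132  path d0:H2→d1:-→d2:-→d3:-→d4:-→d5:-→d6:-→d7:-→d8:-→d9:-→d10:-→d11:-→d12:-→d13:-→d14:-→d15:-→d16:-→d17:-→d18:-→d19:-→d20:-→d21:-→d22:-→d23:-→d24:-→d25:-→d26:-→d27:-→d28:-→d29:-→d30:-→d31:H3  best=H3
  ? 189.249.246.65  path d0:H2→d1:-  best=H2
  + 0.0.0.0/0 (H1) depth=0
  ? 23.173.205.133  path d0:H1→d1:-→d2:-→d3:-→d4:-→d5:-→d6:-→d7:-→d8:-→d9:-→d10:-→d11:-→d12:-→d13:-→d14:-→d15:-→d16:-→d17:-→d18:-→d19:-→d20:-→d21:-→d22:-→d23:-→d24:-→d25:-→d26:-→d27:-→d28:-→d29:-→d30:-→d31:H3  best=H3
  ? 7.96.246.188  path d0:H1→d1:-→d2:-→d3:-→d4:-→d5:-→d6:-→d7:-→d8:-→d9:-→d10:-→d11:-→d12:H2  best=H2
  + 23.0.0.0/8 (H3) depth=8
  + 7.111.226.64/31 (H2) depth=31
  ? 23.173.205.133  path d0:H1→d1:-→d2:-→d3:-→d4:-→d5:-→d6:-→d7:-→d8:H3→d9:-→d10:-→d11:-→d12:-→d13:-→d14:-→d15:-→d16:-→d17:-→d18:-→d19:-→d20:-→d21:-→d22:-→d23:-→d24:-→d25:-→d26:-→d27:-→d28:-→d29:-→d30:-→d31:H3  best=H3
  ? 7.111.226.64  path d0:H1→d1:-→d2:-→d3:-→d4:-→d5:-→d6:-→d7:-→d8:-→d9:-→d10:-→d11:-→d12:H2→d13:-→d14:-→d15:-→d16:-→d17:-→d18:-→d19:-→d20:-→d21:-→d22:-→d23:-→d24:-→d25:-→d26:-→d27:-→d28:-→d29:-→d30:-→d31:H2  best=H2
  + 98.144.0.0/12 (H1) depth=12

== LOOKUPS ==
["H2","H4","H2","H2","H1","H1","H2","H3","H3","H2","H3","H2","H3","H2"]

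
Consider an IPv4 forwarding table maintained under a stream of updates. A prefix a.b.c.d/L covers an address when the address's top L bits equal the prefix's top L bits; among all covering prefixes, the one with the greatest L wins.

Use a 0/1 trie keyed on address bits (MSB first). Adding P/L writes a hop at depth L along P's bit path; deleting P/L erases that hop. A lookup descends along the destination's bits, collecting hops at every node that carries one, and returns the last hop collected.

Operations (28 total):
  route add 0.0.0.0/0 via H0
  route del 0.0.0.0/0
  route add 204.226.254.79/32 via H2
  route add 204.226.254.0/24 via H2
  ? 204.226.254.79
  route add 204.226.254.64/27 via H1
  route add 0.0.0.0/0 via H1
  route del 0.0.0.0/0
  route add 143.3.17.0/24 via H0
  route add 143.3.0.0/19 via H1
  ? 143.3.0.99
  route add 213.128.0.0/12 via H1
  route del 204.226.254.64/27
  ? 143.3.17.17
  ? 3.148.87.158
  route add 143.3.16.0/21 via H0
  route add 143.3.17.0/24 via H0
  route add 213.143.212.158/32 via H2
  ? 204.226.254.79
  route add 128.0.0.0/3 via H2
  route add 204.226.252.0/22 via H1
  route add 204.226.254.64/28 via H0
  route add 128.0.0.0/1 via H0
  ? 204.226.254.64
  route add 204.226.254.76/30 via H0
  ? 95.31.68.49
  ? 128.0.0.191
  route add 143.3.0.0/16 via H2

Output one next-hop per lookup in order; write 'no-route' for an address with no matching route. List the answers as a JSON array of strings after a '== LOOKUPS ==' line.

Trace:
  add 0.0.0.0/0 -> H0 at depth 0
  del 0.0.0.0/0 (clear depth 0)
  add 204.226.254.79/32 -> H2 at depth 32
  add 204.226.254.0/24 -> H2 at depth 24
  Q 204.226.254.79: descend 11001100111000101111111001001111 ; hops seen [H2,H2] ; pick H2
  add 204.226.254.64/27 -> H1 at depth 27
  add 0.0.0.0/0 -> H1 at depth 0
  del 0.0.0.0/0 (clear depth 0)
  add 143.3.17.0/24 -> H0 at depth 24
  add 143.3.0.0/19 -> H1 at depth 19
  Q 143.3.0.99: descend 1000111100000011000 ; hops seen [H1] ; pick H1
  add 213.128.0.0/12 -> H1 at depth 12
  del 204.226.254.64/27 (clear depth 27)
  Q 143.3.17.17: descend 100011110000001100010001 ; hops seen [H1,H0] ; pick H0
  Q 3.148.87.158: descend ε ; hops seen [∅] ; pick no-route
  add 143.3.16.0/21 -> H0 at depth 21
  add 143.3.17.0/24 -> H0 at depth 24
  add 213.143.212.158/32 -> H2 at depth 32
  Q 204.226.254.79: descend 11001100111000101111111001001111 ; hops seen [H2,H2] ; pick H2
  add 128.0.0.0/3 -> H2 at depth 3
  add 204.226.252.0/22 -> H1 at depth 22
  add 204.226.254.64/28 -> H0 at depth 28
  add 128.0.0.0/1 -> H0 at depth 1
  Q 204.226.254.64: descend 1100110011100010111111100100 ; hops seen [H0,H1,H2,H0] ; pick H0
  add 204.226.254.76/30 -> H0 at depth 30
  Q 95.31.68.49: descend ε ; hops seen [∅] ; pick no-route
  Q 128.0.0.191: descend 1000 ; hops seen [H0,H2] ; pick H2
  add 143.3.0.0/16 -> H2 at depth 16

== LOOKUPS ==
["H2","H1","H0","no-route","H2","H0","no-route","H2"]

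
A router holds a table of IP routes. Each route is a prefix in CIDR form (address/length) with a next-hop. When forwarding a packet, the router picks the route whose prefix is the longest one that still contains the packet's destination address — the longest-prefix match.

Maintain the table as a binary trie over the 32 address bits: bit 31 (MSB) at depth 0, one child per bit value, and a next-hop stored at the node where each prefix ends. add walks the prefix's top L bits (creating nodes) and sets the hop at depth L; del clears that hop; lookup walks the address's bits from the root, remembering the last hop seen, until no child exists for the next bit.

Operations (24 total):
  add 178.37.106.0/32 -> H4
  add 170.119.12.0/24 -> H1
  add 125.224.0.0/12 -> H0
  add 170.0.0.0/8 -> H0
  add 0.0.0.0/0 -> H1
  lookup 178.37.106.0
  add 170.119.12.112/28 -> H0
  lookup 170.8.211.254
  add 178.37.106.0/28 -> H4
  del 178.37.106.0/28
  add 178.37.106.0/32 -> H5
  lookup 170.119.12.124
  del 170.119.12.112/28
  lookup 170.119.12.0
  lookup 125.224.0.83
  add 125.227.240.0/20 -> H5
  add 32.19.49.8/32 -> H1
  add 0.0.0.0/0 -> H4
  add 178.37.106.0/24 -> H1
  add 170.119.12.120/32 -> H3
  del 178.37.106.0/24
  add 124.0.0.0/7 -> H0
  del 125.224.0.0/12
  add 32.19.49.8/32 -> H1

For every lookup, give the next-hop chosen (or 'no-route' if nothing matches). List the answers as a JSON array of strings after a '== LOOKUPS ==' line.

Process each operation:
  add 178.37.106.0/32 -> H4 at depth 32
  add 170.119.12.0/24 -> H1 at depth 24
  add 125.224.0.0/12 -> H0 at depth 12
  add 170.0.0.0/8 -> H0 at depth 8
  add 0.0.0.0/0 -> H1 at depth 0
  ? 178.37.106.0  path d0:H1→d1:-→d2:-→d3:-→d4:-→d5:-→d6:-→d7:-→d8:-→d9:-→d10:-→d11:-→d12:-→d13:-→d14:-→d15:-→d16:-→d17:-→d18:-→d19:-→d20:-→d21:-→d22:-→d23:-→d24:-→d25:-→d26:-→d27:-→d28:-→d29:-→d30:-→d31:-→d32:H4  best=H4
  add 170.119.12.112/28 -> H0 at depth 28
  ? 170.8.211.254  path d0:H1→d1:-→d2:-→d3:-→d4:-→d5:-→d6:-→d7:-→d8:H0→d9:-  best=H0
  add 178.37.106.0/28 -> H4 at depth 28
  del 178.37.106.0/28 (clear depth 28)
  add 178.37.106.0/32 -> H5 at depth 32
  ? 170.119.12.124  path d0:H1→d1:-→d2:-→d3:-→d4:-→d5:-→d6:-→d7:-→d8:H0→d9:-→d10:-→d11:-→d12:-→d13:-→d14:-→d15:-→d16:-→d17:-→d18:-→d19:-→d20:-→d21:-→d22:-→d23:-→d24:H1→d25:-→d26:-→d27:-→d28:H0  best=H0
  del 170.119.12.112/28 (clear depth 28)
  ? 170.119.12.0  path d0:H1→d1:-→d2:-→d3:-→d4:-→d5:-→d6:-→d7:-→d8:H0→d9:-→d10:-→d11:-→d12:-→d13:-→d14:-→d15:-→d16:-→d17:-→d18:-→d19:-→d20:-→d21:-→d22:-→d23:-→d24:H1→d25:-  best=H1
  ? 125.224.0.83  path d0:H1→d1:-→d2:-→d3:-→d4:-→d5:-→d6:-→d7:-→d8:-→d9:-→d10:-→d11:-→d12:H0  best=H0
  add 125.227.240.0/20 -> H5 at depth 20
  add 32.19.49.8/32 -> H1 at depth 32
  add 0.0.0.0/0 -> H4 at depth 0
  add 178.37.106.0/24 -> H1 at depth 24
  add 170.119.12.120/32 -> H3 at depth 32
  del 178.37.106.0/24 (clear depth 24)
  add 124.0.0.0/7 -> H0 at depth 7
  del 125.224.0.0/12 (clear depth 12)
  add 32.19.49.8/32 -> H1 at depth 32

== LOOKUPS ==
["H4","H0","H0","H1","H0"]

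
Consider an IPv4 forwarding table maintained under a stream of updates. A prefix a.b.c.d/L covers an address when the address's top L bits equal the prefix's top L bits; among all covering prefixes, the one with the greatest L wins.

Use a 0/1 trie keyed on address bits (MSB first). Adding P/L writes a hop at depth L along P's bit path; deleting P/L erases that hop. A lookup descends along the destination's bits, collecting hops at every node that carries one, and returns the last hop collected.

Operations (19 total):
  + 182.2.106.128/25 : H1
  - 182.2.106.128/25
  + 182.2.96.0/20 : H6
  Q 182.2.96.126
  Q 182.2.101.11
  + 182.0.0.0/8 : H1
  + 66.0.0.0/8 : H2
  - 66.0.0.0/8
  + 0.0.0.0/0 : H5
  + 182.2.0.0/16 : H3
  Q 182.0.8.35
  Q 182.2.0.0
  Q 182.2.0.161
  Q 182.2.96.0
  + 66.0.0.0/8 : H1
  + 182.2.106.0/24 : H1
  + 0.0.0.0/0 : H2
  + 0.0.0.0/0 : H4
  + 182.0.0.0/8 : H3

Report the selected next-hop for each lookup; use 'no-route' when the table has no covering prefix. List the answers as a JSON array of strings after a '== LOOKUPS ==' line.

Apply in order:
  + 182.2.106.128/25 (H1) depth=25
  - 182.2.106.128/25 clear@25
  + 182.2.96.0/20 (H6) depth=20
  ? 182.2.96.126  path d0:-→d1:-→d2:-→d3:-→d4:-→d5:-→d6:-→d7:-→d8:-→d9:-→d10:-→d11:-→d12:-→d13:-→d14:-→d15:-→d16:-→d17:-→d18:-→d19:-→d20:H6  best=H6
  ? 182.2.101.11  path d0:-→d1:-→d2:-→d3:-→d4:-→d5:-→d6:-→d7:-→d8:-→d9:-→d10:-→d11:-→d12:-→d13:-→d14:-→d15:-→d16:-→d17:-→d18:-→d19:-→d20:H6  best=H6
  + 182.0.0.0/8 (H1) depth=8
  + 66.0.0.0/8 (H2) depth=8
  - 66.0.0.0/8 clear@8
  + 0.0.0.0/0 (H5) depth=0
  + 182.2.0.0/16 (H3) depth=16
  ? 182.0.8.35  path d0:H5→d1:-→d2:-→d3:-→d4:-→d5:-→d6:-→d7:-→d8:H1→d9:-→d10:-→d11:-→d12:-→d13:-→d14:-  best=H1
  ? 182.2.0.0  path d0:H5→d1:-→d2:-→d3:-→d4:-→d5:-→d6:-→d7:-→d8:H1→d9:-→d10:-→d11:-→d12:-→d13:-→d14:-→d15:-→d16:H3→d17:-  best=H3
  ? 182.2.0.161  path d0:H5→d1:-→d2:-→d3:-→d4:-→d5:-→d6:-→d7:-→d8:H1→d9:-→d10:-→d11:-→d12:-→d13:-→d14:-→d15:-→d16:H3→d17:-  best=H3
  ? 182.2.96.0  path d0:H5→d1:-→d2:-→d3:-→d4:-→d5:-→d6:-→d7:-→d8:H1→d9:-→d10:-→d11:-→d12:-→d13:-→d14:-→d15:-→d16:H3→d17:-→d18:-→d19:-→d20:H6  best=H6
  + 66.0.0.0/8 (H1) depth=8
  + 182.2.106.0/24 (H1) depth=24
  + 0.0.0.0/0 (H2) depth=0
  + 0.0.0.0/0 (H4) depth=0
  + 182.0.0.0/8 (H3) depth=8

== LOOKUPS ==
["H6","H6","H1","H3","H3","H6"]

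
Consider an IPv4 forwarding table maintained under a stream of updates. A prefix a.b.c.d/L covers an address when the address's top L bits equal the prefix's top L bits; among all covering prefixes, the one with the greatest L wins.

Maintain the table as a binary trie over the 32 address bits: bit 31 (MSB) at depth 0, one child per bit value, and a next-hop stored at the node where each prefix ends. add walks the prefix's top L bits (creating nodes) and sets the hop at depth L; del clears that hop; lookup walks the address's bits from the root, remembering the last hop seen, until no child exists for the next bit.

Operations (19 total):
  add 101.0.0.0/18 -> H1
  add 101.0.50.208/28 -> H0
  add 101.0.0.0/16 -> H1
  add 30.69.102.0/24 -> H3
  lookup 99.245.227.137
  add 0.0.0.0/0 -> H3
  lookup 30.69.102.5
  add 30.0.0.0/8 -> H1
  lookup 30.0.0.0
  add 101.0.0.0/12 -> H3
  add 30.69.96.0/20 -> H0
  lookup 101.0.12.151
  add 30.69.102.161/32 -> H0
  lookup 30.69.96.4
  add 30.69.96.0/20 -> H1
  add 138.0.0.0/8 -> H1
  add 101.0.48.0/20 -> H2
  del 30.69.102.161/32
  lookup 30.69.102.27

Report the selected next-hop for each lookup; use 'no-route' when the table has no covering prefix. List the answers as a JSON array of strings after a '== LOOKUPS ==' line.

Process each operation:
  add 101.0.0.0/18 -> H1 at depth 18
  add 101.0.50.208/28 -> H0 at depth 28
  add 101.0.0.0/16 -> H1 at depth 16
  add 30.69.102.0/24 -> H3 at depth 24
  Q 99.245.227.137: descend 01100 ; hops seen [∅] ; pick no-route
  add 0.0.0.0/0 -> H3 at depth 0
  Q 30.69.102.5: descend 000111100100010101100110 ; hops seen [H3,H3] ; pick H3
  add 30.0.0.0/8 -> H1 at depth 8
  Q 30.0.0.0: descend 000111100 ; hops seen [H3,H1] ; pick H1
  add 101.0.0.0/12 -> H3 at depth 12
  add 30.69.96.0/20 -> H0 at depth 20
  Q 101.0.12.151: descend 011001010000000000 ; hops seen [H3,H3,H1,H1] ; pick H1
  add 30.69.102.161/32 -> H0 at depth 32
  Q 30.69.96.4: descend 000111100100010101100 ; hops seen [H3,H1,H0] ; pick H0
  add 30.69.96.0/20 -> H1 at depth 20
  add 138.0.0.0/8 -> H1 at depth 8
  add 101.0.48.0/20 -> H2 at depth 20
  del 30.69.102.161/32 (clear depth 32)
  Q 30.69.102.27: descend 000111100100010101100110 ; hops seen [H3,H1,H1,H3] ; pick H3

== LOOKUPS ==
["no-route","H3","H1","H1","H0","H3"]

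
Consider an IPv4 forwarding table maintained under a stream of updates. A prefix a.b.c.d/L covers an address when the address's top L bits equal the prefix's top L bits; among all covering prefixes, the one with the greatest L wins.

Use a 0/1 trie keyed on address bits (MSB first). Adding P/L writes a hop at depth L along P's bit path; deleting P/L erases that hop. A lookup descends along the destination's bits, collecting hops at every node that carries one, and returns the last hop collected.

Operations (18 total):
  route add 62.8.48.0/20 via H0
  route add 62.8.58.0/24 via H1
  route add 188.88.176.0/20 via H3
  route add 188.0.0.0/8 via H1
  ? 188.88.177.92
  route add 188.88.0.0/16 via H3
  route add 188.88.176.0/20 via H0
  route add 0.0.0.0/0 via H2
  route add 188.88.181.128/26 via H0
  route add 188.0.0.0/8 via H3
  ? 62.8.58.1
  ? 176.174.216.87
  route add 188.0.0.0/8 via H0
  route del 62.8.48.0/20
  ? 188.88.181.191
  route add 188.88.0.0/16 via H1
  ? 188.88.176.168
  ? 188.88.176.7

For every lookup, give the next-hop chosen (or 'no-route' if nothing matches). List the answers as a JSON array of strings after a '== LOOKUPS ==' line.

Process each operation:
  + 62.8.48.0/20 (H0) depth=20
  + 62.8.58.0/24 (H1) depth=24
  + 188.88.176.0/20 (H3) depth=20
  + 188.0.0.0/8 (H1) depth=8
  Q 188.88.177.92: descend 10111100010110001011 ; hops seen [H1,H3] ; pick H3
  + 188.88.0.0/16 (H3) depth=16
  + 188.88.176.0/20 (H0) depth=20
  + 0.0.0.0/0 (H2) depth=0
  + 188.88.181.128/26 (H0) depth=26
  + 188.0.0.0/8 (H3) depth=8
  Q 62.8.58.1: descend 001111100000100000111010 ; hops seen [H2,H0,H1] ; pick H1
  Q 176.174.216.87: descend 1011 ; hops seen [H2] ; pick H2
  + 188.0.0.0/8 (H0) depth=8
  del 62.8.48.0/20 (clear depth 20)
  Q 188.88.181.191: descend 10111100010110001011010110 ; hops seen [H2,H0,H3,H0,H0] ; pick H0
  + 188.88.0.0/16 (H1) depth=16
  Q 188.88.176.168: descend 101111000101100010110 ; hops seen [H2,H0,H1,H0] ; pick H0
  Q 188.88.176.7: descend 101111000101100010110 ; hops seen [H2,H0,H1,H0] ; pick H0

== LOOKUPS ==
["H3","H1","H2","H0","H0","H0"]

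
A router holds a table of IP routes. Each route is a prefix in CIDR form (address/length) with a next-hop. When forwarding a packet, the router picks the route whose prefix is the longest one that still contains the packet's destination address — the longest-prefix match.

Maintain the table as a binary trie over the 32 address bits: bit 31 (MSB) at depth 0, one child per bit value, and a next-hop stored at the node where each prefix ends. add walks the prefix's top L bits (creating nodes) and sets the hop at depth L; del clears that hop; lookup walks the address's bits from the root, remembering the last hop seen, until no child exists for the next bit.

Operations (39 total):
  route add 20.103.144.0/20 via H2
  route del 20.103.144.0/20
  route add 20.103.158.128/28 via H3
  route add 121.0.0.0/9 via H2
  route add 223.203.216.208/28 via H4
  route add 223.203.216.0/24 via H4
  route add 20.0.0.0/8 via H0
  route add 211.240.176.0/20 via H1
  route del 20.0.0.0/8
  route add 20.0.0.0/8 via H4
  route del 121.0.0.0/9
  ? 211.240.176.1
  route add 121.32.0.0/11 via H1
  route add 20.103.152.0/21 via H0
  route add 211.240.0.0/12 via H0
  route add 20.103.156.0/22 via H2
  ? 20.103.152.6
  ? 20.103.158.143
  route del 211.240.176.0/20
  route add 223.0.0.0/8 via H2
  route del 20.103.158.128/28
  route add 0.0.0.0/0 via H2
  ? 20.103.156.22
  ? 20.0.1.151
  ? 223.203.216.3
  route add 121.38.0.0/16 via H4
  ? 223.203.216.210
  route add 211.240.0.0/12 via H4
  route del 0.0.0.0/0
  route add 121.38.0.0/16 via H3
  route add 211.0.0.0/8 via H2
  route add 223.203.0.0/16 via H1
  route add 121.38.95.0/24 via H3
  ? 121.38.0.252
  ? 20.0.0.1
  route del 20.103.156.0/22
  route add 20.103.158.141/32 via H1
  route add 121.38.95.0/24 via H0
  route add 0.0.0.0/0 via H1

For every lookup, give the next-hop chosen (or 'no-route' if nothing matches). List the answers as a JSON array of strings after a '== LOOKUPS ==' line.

Trace:
  + 20.103.144.0/20 (H2) depth=20
  - 20.103.144.0/20 clear@20
  + 20.103.158.128/28 (H3) depth=28
  + 121.0.0.0/9 (H2) depth=9
  + 223.203.216.208/28 (H4) depth=28
  + 223.203.216.0/24 (H4) depth=24
  + 20.0.0.0/8 (H0) depth=8
  + 211.240.176.0/20 (H1) depth=20
  - 20.0.0.0/8 clear@8
  + 20.0.0.0/8 (H4) depth=8
  - 121.0.0.0/9 clear@9
  Q 211.240.176.1: descend 11010011111100001011 ; hops seen [H1] ; pick H1
  + 121.32.0.0/11 (H1) depth=11
  + 20.103.152.0/21 (H0) depth=21
  + 211.240.0.0/12 (H0) depth=12
  + 20.103.156.0/22 (H2) depth=22
  Q 20.103.152.6: descend 000101000110011110011 ; hops seen [H4,H0] ; pick H0
  Q 20.103.158.143: descend 0001010001100111100111101000 ; hops seen [H4,H0,H2,H3] ; pick H3
  - 211.240.176.0/20 clear@20
  + 223.0.0.0/8 (H2) depth=8
  - 20.103.158.128/28 clear@28
  + 0.0.0.0/0 (H2) depth=0
  Q 20.103.156.22: descend 0001010001100111100111 ; hops seen [H2,H4,H0,H2] ; pick H2
  Q 20.0.1.151: descend 000101000 ; hops seen [H2,H4] ; pick H4
  Q 223.203.216.3: descend 110111111100101111011000 ; hops seen [H2,H2,H4] ; pick H4
  + 121.38.0.0/16 (H4) depth=16
  Q 223.203.216.210: descend 1101111111001011110110001101 ; hops seen [H2,H2,H4,H4] ; pick H4
  + 211.240.0.0/12 (H4) depth=12
  - 0.0.0.0/0 clear@0
  + 121.38.0.0/16 (H3) depth=16
  + 211.0.0.0/8 (H2) depth=8
  + 223.203.0.0/16 (H1) depth=16
  + 121.38.95.0/24 (H3) depth=24
  Q 121.38.0.252: descend 01111001001001100 ; hops seen [H1,H3] ; pick H3
  Q 20.0.0.1: descend 000101000 ; hops seen [H4] ; pick H4
  - 20.103.156.0/22 clear@22
  + 20.103.158.141/32 (H1) depth=32
  + 121.38.95.0/24 (H0) depth=24
  + 0.0.0.0/0 (H1) depth=0

== LOOKUPS ==
["H1","H0","H3","H2","H4","H4","H4","H3","H4"]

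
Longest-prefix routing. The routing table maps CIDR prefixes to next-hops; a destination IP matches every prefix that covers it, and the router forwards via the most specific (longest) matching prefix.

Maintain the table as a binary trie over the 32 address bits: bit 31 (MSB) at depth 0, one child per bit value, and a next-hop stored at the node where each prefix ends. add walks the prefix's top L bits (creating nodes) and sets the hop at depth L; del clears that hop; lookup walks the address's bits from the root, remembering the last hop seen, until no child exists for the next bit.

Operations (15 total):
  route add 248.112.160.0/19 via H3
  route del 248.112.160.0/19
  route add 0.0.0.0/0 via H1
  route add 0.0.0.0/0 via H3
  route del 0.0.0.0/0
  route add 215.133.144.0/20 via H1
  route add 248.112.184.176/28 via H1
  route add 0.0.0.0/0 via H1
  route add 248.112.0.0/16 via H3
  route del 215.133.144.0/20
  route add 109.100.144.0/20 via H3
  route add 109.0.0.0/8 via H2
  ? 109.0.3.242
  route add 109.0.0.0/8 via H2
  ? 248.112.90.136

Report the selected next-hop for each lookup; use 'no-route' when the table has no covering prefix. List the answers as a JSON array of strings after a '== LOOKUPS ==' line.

Process each operation:
  + 248.112.160.0/19 (H3) depth=19
  - 248.112.160.0/19 clear@19
  + 0.0.0.0/0 (H1) depth=0
  + 0.0.0.0/0 (H3) depth=0
  - 0.0.0.0/0 clear@0
  + 215.133.144.0/20 (H1) depth=20
  + 248.112.184.176/28 (H1) depth=28
  + 0.0.0.0/0 (H1) depth=0
  + 248.112.0.0/16 (H3) depth=16
  - 215.133.144.0/20 clear@20
  + 109.100.144.0/20 (H3) depth=20
  + 109.0.0.0/8 (H2) depth=8
  Q 109.0.3.242: descend 011011010 ; hops seen [H1,H2] ; pick H2
  + 109.0.0.0/8 (H2) depth=8
  Q 248.112.90.136: descend 1111100001110000 ; hops seen [H1,H3] ; pick H3

== LOOKUPS ==
["H2","H3"]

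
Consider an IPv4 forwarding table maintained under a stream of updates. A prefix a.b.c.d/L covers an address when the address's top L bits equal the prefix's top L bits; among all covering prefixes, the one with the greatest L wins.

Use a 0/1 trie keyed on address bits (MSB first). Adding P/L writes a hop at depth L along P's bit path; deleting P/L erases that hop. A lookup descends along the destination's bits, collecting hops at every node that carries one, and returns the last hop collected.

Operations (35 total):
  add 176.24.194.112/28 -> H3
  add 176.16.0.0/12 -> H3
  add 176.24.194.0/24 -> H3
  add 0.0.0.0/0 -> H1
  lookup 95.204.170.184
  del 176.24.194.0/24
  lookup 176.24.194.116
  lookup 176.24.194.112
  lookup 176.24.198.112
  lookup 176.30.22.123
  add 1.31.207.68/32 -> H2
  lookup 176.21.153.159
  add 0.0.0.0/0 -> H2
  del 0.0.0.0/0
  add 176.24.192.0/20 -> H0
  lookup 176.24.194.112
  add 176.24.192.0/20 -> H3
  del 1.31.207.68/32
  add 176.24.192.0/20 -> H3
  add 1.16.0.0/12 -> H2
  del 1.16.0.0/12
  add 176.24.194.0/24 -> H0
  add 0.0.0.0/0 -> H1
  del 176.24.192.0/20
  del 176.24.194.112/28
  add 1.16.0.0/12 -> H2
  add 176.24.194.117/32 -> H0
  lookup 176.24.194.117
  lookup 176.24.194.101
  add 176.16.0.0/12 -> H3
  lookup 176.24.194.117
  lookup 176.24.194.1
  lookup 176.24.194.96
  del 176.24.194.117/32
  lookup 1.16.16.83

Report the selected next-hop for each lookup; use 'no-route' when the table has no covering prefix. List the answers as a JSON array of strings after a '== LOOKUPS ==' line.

Process each operation:
  + 176.24.194.112/28 (H3) depth=28
  + 176.16.0.0/12 (H3) depth=12
  + 176.24.194.0/24 (H3) depth=24
  + 0.0.0.0/0 (H1) depth=0
  ? 95.204.170.184  path d0:H1  best=H1
  del 176.24.194.0/24 (clear depth 24)
  ? 176.24.194.116  path d0:H1→d1:-→d2:-→d3:-→d4:-→d5:-→d6:-→d7:-→d8:-→d9:-→d10:-→d11:-→d12:H3→d13:-→d14:-→d15:-→d16:-→d17:-→d18:-→d19:-→d20:-→d21:-→d22:-→d23:-→d24:-→d25:-→d26:-→d27:-→d28:H3  best=H3
  ? 176.24.194.112  path d0:H1→d1:-→d2:-→d3:-→d4:-→d5:-→d6:-→d7:-→d8:-→d9:-→d10:-→d11:-→d12:H3→d13:-→d14:-→d15:-→d16:-→d17:-→d18:-→d19:-→d20:-→d21:-→d22:-→d23:-→d24:-→d25:-→d26:-→d27:-→d28:H3  best=H3
  ? 176.24.198.112  path d0:H1→d1:-→d2:-→d3:-→d4:-→d5:-→d6:-→d7:-→d8:-→d9:-→d10:-→d11:-→d12:H3→d13:-→d14:-→d15:-→d16:-→d17:-→d18:-→d19:-→d20:-→d21:-  best=H3
  ? 176.30.22.123  path d0:H1→d1:-→d2:-→d3:-→d4:-→d5:-→d6:-→d7:-→d8:-→d9:-→d10:-→d11:-→d12:H3→d13:-  best=H3
  + 1.31.207.68/32 (H2) depth=32
  ? 176.21.153.159  path d0:H1→d1:-→d2:-→d3:-→d4:-→d5:-→d6:-→d7:-→d8:-→d9:-→d10:-→d11:-→d12:H3  best=H3
  + 0.0.0.0/0 (H2) depth=0
  del 0.0.0.0/0 (clear depth 0)
  + 176.24.192.0/20 (H0) depth=20
  ? 176.24.194.112  path d0:-→d1:-→d2:-→d3:-→d4:-→d5:-→d6:-→d7:-→d8:-→d9:-→d10:-→d11:-→d12:H3→d13:-→d14:-→d15:-→d16:-→d17:-→d18:-→d19:-→d20:H0→d21:-→d22:-→d23:-→d24:-→d25:-→d26:-→d27:-→d28:H3  best=H3
  + 176.24.192.0/20 (H3) depth=20
  del 1.31.207.68/32 (clear depth 32)
  + 176.24.192.0/20 (H3) depth=20
  + 1.16.0.0/12 (H2) depth=12
  del 1.16.0.0/12 (clear depth 12)
  + 176.24.194.0/24 (H0) depth=24
  + 0.0.0.0/0 (H1) depth=0
  del 176.24.192.0/20 (clear depth 20)
  del 176.24.194.112/28 (clear depth 28)
  + 1.16.0.0/12 (H2) depth=12
  + 176.24.194.117/32 (H0) depth=32
  ? 176.24.194.117  path d0:H1→d1:-→d2:-→d3:-→d4:-→d5:-→d6:-→d7:-→d8:-→d9:-→d10:-→d11:-→d12:H3→d13:-→d14:-→d15:-→d16:-→d17:-→d18:-→d19:-→d20:-→d21:-→d22:-→d23:-→d24:H0→d25:-→d26:-→d27:-→d28:-→d29:-→d30:-→d31:-→d32:H0  best=H0
  ? 176.24.194.101  path d0:H1→d1:-→d2:-→d3:-→d4:-→d5:-→d6:-→d7:-→d8:-→d9:-→d10:-→d11:-→d12:H3→d13:-→d14:-→d15:-→d16:-→d17:-→d18:-→d19:-→d20:-→d21:-→d22:-→d23:-→d24:H0→d25:-→d26:-→d27:-  best=H0
  + 176.16.0.0/12 (H3) depth=12
  ? 176.24.194.117  path d0:H1→d1:-→d2:-→d3:-→d4:-→d5:-→d6:-→d7:-→d8:-→d9:-→d10:-→d11:-→d12:H3→d13:-→d14:-→d15:-→d16:-→d17:-→d18:-→d19:-→d20:-→d21:-→d22:-→d23:-→d24:H0→d25:-→d26:-→d27:-→d28:-→d29:-→d30:-→d31:-→d32:H0  best=H0
  ? 176.24.194.1  path d0:H1→d1:-→d2:-→d3:-→d4:-→d5:-→d6:-→d7:-→d8:-→d9:-→d10:-→d11:-→d12:H3→d13:-→d14:-→d15:-→d16:-→d17:-→d18:-→d19:-→d20:-→d21:-→d22:-→d23:-→d24:H0→d25:-  best=H0
  ? 176.24.194.96  path d0:H1→d1:-→d2:-→d3:-→d4:-→d5:-→d6:-→d7:-→d8:-→d9:-→d10:-→d11:-→d12:H3→d13:-→d14:-→d15:-→d16:-→d17:-→d18:-→d19:-→d20:-→d21:-→d22:-→d23:-→d24:H0→d25:-→d26:-→d27:-  best=H0
  del 176.24.194.117/32 (clear depth 32)
  ? 1.16.16.83  path d0:H1→d1:-→d2:-→d3:-→d4:-→d5:-→d6:-→d7:-→d8:-→d9:-→d10:-→d11:-→d12:H2  best=H2

== LOOKUPS ==
["H1","H3","H3","H3","H3","H3","H3","H0","H0","H0","H0","H0","H2"]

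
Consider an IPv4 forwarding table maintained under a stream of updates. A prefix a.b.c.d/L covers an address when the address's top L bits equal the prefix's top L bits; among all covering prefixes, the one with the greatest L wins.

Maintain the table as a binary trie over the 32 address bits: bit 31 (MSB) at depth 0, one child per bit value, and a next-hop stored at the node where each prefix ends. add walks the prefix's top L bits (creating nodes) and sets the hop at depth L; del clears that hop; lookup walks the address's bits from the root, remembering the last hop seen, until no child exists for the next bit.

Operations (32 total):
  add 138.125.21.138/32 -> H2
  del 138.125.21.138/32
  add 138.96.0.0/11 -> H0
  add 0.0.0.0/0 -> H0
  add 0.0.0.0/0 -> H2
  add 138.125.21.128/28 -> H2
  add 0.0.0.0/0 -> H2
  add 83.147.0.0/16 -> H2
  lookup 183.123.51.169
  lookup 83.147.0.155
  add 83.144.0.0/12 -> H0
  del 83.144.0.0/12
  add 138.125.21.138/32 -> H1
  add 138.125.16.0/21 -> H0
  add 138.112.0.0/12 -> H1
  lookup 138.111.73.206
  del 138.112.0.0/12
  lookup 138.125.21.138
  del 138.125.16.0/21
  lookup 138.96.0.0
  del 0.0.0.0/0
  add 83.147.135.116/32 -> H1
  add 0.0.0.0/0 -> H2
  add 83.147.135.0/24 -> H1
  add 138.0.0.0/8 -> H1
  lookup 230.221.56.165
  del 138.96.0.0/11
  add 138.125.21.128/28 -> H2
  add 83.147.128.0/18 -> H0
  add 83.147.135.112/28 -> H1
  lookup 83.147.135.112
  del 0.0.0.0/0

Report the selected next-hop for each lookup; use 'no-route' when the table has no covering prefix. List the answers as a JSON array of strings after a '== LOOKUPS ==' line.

Process each operation:
  add 138.125.21.138/32 -> H2 at depth 32
  del 138.125.21.138/32 (clear depth 32)
  add 138.96.0.0/11 -> H0 at depth 11
  add 0.0.0.0/0 -> H0 at depth 0
  add 0.0.0.0/0 -> H2 at depth 0
  add 138.125.21.128/28 -> H2 at depth 28
  add 0.0.0.0/0 -> H2 at depth 0
  add 83.147.0.0/16 -> H2 at depth 16
  Q 183.123.51.169: descend 10 ; hops seen [H2] ; pick H2
  Q 83.147.0.155: descend 0101001110010011 ; hops seen [H2,H2] ; pick H2
  add 83.144.0.0/12 -> H0 at depth 12
  del 83.144.0.0/12 (clear depth 12)
  add 138.125.21.138/32 -> H1 at depth 32
  add 138.125.16.0/21 -> H0 at depth 21
  add 138.112.0.0/12 -> H1 at depth 12
  Q 138.111.73.206: descend 10001010011 ; hops seen [H2,H0] ; pick H0
  del 138.112.0.0/12 (clear depth 12)
  Q 138.125.21.138: descend 10001010011111010001010110001010 ; hops seen [H2,H0,H0,H2,H1] ; pick H1
  del 138.125.16.0/21 (clear depth 21)
  Q 138.96.0.0: descend 10001010011 ; hops seen [H2,H0] ; pick H0
  del 0.0.0.0/0 (clear depth 0)
  add 83.147.135.116/32 -> H1 at depth 32
  add 0.0.0.0/0 -> H2 at depth 0
  add 83.147.135.0/24 -> H1 at depth 24
  add 138.0.0.0/8 -> H1 at depth 8
  Q 230.221.56.165: descend 1 ; hops seen [H2] ; pick H2
  del 138.96.0.0/11 (clear depth 11)
  add 138.125.21.128/28 -> H2 at depth 28
  add 83.147.128.0/18 -> H0 at depth 18
  add 83.147.135.112/28 -> H1 at depth 28
  Q 83.147.135.112: descend 01010011100100111000011101110 ; hops seen [H2,H2,H0,H1,H1] ; pick H1
  del 0.0.0.0/0 (clear depth 0)

== LOOKUPS ==
["H2","H2","H0","H1","H0","H2","H1"]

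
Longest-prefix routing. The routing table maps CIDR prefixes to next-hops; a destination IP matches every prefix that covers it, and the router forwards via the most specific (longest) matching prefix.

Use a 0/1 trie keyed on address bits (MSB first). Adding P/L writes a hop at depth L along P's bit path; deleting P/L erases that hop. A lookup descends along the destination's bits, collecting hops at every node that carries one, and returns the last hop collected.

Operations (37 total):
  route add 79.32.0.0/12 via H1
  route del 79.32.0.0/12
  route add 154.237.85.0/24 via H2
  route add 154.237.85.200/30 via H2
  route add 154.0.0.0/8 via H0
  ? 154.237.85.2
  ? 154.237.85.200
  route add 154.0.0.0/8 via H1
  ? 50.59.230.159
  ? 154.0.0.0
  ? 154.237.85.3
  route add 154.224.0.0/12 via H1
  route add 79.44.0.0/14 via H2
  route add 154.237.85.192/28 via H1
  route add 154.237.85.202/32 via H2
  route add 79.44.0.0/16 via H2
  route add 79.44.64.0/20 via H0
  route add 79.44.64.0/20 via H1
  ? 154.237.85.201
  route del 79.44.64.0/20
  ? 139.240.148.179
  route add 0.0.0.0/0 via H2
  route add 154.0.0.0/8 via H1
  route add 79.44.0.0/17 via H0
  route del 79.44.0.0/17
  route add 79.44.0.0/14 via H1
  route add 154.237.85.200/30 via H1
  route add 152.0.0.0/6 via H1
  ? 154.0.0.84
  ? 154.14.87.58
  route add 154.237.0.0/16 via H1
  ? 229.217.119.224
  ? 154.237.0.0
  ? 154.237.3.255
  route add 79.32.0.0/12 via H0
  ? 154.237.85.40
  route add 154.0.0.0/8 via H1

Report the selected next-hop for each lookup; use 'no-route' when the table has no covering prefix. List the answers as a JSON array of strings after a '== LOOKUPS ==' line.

Trace:
  add 79.32.0.0/12 -> H1 at depth 12
  - 79.32.0.0/12 clear@12
  add 154.237.85.0/24 -> H2 at depth 24
  add 154.237.85.200/30 -> H2 at depth 30
  add 154.0.0.0/8 -> H0 at depth 8
  ? 154.237.85.2  path d0:-→d1:-→d2:-→d3:-→d4:-→d5:-→d6:-→d7:-→d8:H0→d9:-→d10:-→d11:-→d12:-→d13:-→d14:-→d15:-→d16:-→d17:-→d18:-→d19:-→d20:-→d21:-→d22:-→d23:-→d24:H2  best=H2
  ? 154.237.85.200  path d0:-→d1:-→d2:-→d3:-→d4:-→d5:-→d6:-→d7:-→d8:H0→d9:-→d10:-→d11:-→d12:-→d13:-→d14:-→d15:-→d16:-→d17:-→d18:-→d19:-→d20:-→d21:-→d22:-→d23:-→d24:H2→d25:-→d26:-→d27:-→d28:-→d29:-→d30:H2  best=H2
  add 154.0.0.0/8 -> H1 at depth 8
  ? 50.59.230.159  path d0:-→d1:-  best=no-route
  ? 154.0.0.0  path d0:-→d1:-→d2:-→d3:-→d4:-→d5:-→d6:-→d7:-→d8:H1  best=H1
  ? 154.237.85.3  path d0:-→d1:-→d2:-→d3:-→d4:-→d5:-→d6:-→d7:-→d8:H1→d9:-→d10:-→d11:-→d12:-→d13:-→d14:-→d15:-→d16:-→d17:-→d18:-→d19:-→d20:-→d21:-→d22:-→d23:-→d24:H2  best=H2
  add 154.224.0.0/12 -> H1 at depth 12
  add 79.44.0.0/14 -> H2 at depth 14
  add 154.237.85.192/28 -> H1 at depth 28
  add 154.237.85.202/32 -> H2 at depth 32
  add 79.44.0.0/16 -> H2 at depth 16
  add 79.44.64.0/20 -> H0 at depth 20
  add 79.44.64.0/20 -> H1 at depth 20
  ? 154.237.85.201  path d0:-→d1:-→d2:-→d3:-→d4:-→d5:-→d6:-→d7:-→d8:H1→d9:-→d10:-→d11:-→d12:H1→d13:-→d14:-→d15:-→d16:-→d17:-→d18:-→d19:-→d20:-→d21:-→d22:-→d23:-→d24:H2→d25:-→d26:-→d27:-→d28:H1→d29:-→d30:H2  best=H2
  - 79.44.64.0/20 clear@20
  ? 139.240.148.179  path d0:-→d1:-→d2:-→d3:-  best=no-route
  add 0.0.0.0/0 -> H2 at depth 0
  add 154.0.0.0/8 -> H1 at depth 8
  add 79.44.0.0/17 -> H0 at depth 17
  - 79.44.0.0/17 clear@17
  add 79.44.0.0/14 -> H1 at depth 14
  add 154.237.85.200/30 -> H1 at depth 30
  add 152.0.0.0/6 -> H1 at depth 6
  ? 154.0.0.84  path d0:H2→d1:-→d2:-→d3:-→d4:-→d5:-→d6:H1→d7:-→d8:H1  best=H1
  ? 154.14.87.58  path d0:H2→d1:-→d2:-→d3:-→d4:-→d5:-→d6:H1→d7:-→d8:H1  best=H1
  add 154.237.0.0/16 -> H1 at depth 16
  ? 229.217.119.224  path d0:H2→d1:-  best=H2
  ? 154.237.0.0  path d0:H2→d1:-→d2:-→d3:-→d4:-→d5:-→d6:H1→d7:-→d8:H1→d9:-→d10:-→d11:-→d12:H1→d13:-→d14:-→d15:-→d16:H1→d17:-  best=H1
  ? 154.237.3.255  path d0:H2→d1:-→d2:-→d3:-→d4:-→d5:-→d6:H1→d7:-→d8:H1→d9:-→d10:-→d11:-→d12:H1→d13:-→d14:-→d15:-→d16:H1→d17:-  best=H1
  add 79.32.0.0/12 -> H0 at depth 12
  ? 154.237.85.40  path d0:H2→d1:-→d2:-→d3:-→d4:-→d5:-→d6:H1→d7:-→d8:H1→d9:-→d10:-→d11:-→d12:H1→d13:-→d14:-→d15:-→d16:H1→d17:-→d18:-→d19:-→d20:-→d21:-→d22:-→d23:-→d24:H2  best=H2
  add 154.0.0.0/8 -> H1 at depth 8

== LOOKUPS ==
["H2","H2","no-route","H1","H2","H2","no-route","H1","H1","H2","H1","H1","H2"]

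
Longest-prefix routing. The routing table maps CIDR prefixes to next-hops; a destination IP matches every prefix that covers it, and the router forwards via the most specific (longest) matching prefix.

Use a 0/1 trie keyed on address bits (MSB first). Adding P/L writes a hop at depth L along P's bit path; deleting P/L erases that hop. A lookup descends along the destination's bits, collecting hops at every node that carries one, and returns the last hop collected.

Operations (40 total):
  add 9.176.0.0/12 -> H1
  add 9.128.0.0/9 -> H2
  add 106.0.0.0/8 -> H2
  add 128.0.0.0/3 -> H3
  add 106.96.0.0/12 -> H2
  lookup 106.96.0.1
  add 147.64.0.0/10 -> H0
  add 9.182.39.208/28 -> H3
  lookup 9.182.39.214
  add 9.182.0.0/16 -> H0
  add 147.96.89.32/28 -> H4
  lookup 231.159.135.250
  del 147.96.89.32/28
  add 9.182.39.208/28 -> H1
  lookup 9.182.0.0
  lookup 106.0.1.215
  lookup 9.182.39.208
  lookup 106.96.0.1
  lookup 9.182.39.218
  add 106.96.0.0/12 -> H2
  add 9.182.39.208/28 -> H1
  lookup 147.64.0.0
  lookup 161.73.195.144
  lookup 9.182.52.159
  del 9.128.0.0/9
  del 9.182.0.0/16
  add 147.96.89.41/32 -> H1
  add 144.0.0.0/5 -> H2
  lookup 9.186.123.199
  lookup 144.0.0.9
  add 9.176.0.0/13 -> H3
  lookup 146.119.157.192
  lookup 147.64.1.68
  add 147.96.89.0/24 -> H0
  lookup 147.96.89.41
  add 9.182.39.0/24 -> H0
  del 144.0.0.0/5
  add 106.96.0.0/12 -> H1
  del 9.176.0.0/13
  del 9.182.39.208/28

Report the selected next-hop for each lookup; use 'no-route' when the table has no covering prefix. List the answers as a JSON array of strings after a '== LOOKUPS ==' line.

Apply in order:
  + 9.176.0.0/12 (H1) depth=12
  + 9.128.0.0/9 (H2) depth=9
  + 106.0.0.0/8 (H2) depth=8
  + 128.0.0.0/3 (H3) depth=3
  + 106.96.0.0/12 (H2) depth=12
  ? 106.96.0.1  path d0:-→d1:-→d2:-→d3:-→d4:-→d5:-→d6:-→d7:-→d8:H2→d9:-→d10:-→d11:-→d12:H2  best=H2
  + 147.64.0.0/10 (H0) depth=10
  + 9.182.39.208/28 (H3) depth=28
  ? 9.182.39.214  path d0:-→d1:-→d2:-→d3:-→d4:-→d5:-→d6:-→d7:-→d8:-→d9:H2→d10:-→d11:-→d12:H1→d13:-→d14:-→d15:-→d16:-→d17:-→d18:-→d19:-→d20:-→d21:-→d22:-→d23:-→d24:-→d25:-→d26:-→d27:-→d28:H3  best=H3
  + 9.182.0.0/16 (H0) depth=16
  + 147.96.89.32/28 (H4) depth=28
  ? 231.159.135.250  path d0:-→d1:-  best=no-route
  del 147.96.89.32/28 (clear depth 28)
  + 9.182.39.208/28 (H1) depth=28
  ? 9.182.0.0  path d0:-→d1:-→d2:-→d3:-→d4:-→d5:-→d6:-→d7:-→d8:-→d9:H2→d10:-→d11:-→d12:H1→d13:-→d14:-→d15:-→d16:H0→d17:-→d18:-  best=H0
  ? 106.0.1.215  path d0:-→d1:-→d2:-→d3:-→d4:-→d5:-→d6:-→d7:-→d8:H2→d9:-  best=H2
  ? 9.182.39.208  path d0:-→d1:-→d2:-→d3:-→d4:-→d5:-→d6:-→d7:-→d8:-→d9:H2→d10:-→d11:-→d12:H1→d13:-→d14:-→d15:-→d16:H0→d17:-→d18:-→d19:-→d20:-→d21:-→d22:-→d23:-→d24:-→d25:-→d26:-→d27:-→d28:H1  best=H1
  ? 106.96.0.1  path d0:-→d1:-→d2:-→d3:-→d4:-→d5:-→d6:-→d7:-→d8:H2→d9:-→d10:-→d11:-→d12:H2  best=H2
  ? 9.182.39.218  path d0:-→d1:-→d2:-→d3:-→d4:-→d5:-→d6:-→d7:-→d8:-→d9:H2→d10:-→d11:-→d12:H1→d13:-→d14:-→d15:-→d16:H0→d17:-→d18:-→d19:-→d20:-→d21:-→d22:-→d23:-→d24:-→d25:-→d26:-→d27:-→d28:H1  best=H1
  + 106.96.0.0/12 (H2) depth=12
  + 9.182.39.208/28 (H1) depth=28
  ? 147.64.0.0  path d0:-→d1:-→d2:-→d3:H3→d4:-→d5:-→d6:-→d7:-→d8:-→d9:-→d10:H0  best=H0
  ? 161.73.195.144  path d0:-→d1:-→d2:-  best=no-route
  ? 9.182.52.159  path d0:-→d1:-→d2:-→d3:-→d4:-→d5:-→d6:-→d7:-→d8:-→d9:H2→d10:-→d11:-→d12:H1→d13:-→d14:-→d15:-→d16:H0→d17:-→d18:-→d19:-  best=H0
  del 9.128.0.0/9 (clear depth 9)
  del 9.182.0.0/16 (clear depth 16)
  + 147.96.89.41/32 (H1) depth=32
  + 144.0.0.0/5 (H2) depth=5
  ? 9.186.123.199  path d0:-→d1:-→d2:-→d3:-→d4:-→d5:-→d6:-→d7:-→d8:-→d9:-→d10:-→d11:-→d12:H1  best=H1
  ? 144.0.0.9  path d0:-→d1:-→d2:-→d3:H3→d4:-→d5:H2→d6:-  best=H2
  + 9.176.0.0/13 (H3) depth=13
  ? 146.119.157.192  path d0:-→d1:-→d2:-→d3:H3→d4:-→d5:H2→d6:-→d7:-  best=H2
  ? 147.64.1.68  path d0:-→d1:-→d2:-→d3:H3→d4:-→d5:H2→d6:-→d7:-→d8:-→d9:-→d10:H0  best=H0
  + 147.96.89.0/24 (H0) depth=24
  ? 147.96.89.41  path d0:-→d1:-→d2:-→d3:H3→d4:-→d5:H2→d6:-→d7:-→d8:-→d9:-→d10:H0→d11:-→d12:-→d13:-→d14:-→d15:-→d16:-→d17:-→d18:-→d19:-→d20:-→d21:-→d22:-→d23:-→d24:H0→d25:-→d26:-→d27:-→d28:-→d29:-→d30:-→d31:-→d32:H1  best=H1
  + 9.182.39.0/24 (H0) depth=24
  del 144.0.0.0/5 (clear depth 5)
  + 106.96.0.0/12 (H1) depth=12
  del 9.176.0.0/13 (clear depth 13)
  del 9.182.39.208/28 (clear depth 28)

== LOOKUPS ==
["H2","H3","no-route","H0","H2","H1","H2","H1","H0","no-route","H0","H1","H2","H2","H0","H1"]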